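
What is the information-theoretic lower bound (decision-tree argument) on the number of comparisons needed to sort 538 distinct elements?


A binary decision tree of height h has at most 2^h leaves and needs at least n! of them, so h >= ceil(log2(n!)).
538! is far too large to multiply out, so use Stirling's series:
  ln(n!) ~ n ln n - n + (1/2) ln(2 pi n) + 1/(12n)  (error below 1/(360 n^3), negligible here)
  ln(538) = 6.2878586
  n ln n = 538 * 6.2878586 = 3382.8679
  (1/2) ln(2 pi * 538) = (1/2) ln(3380.3537) = 4.0629
  1/(12*538) = 0.0002
  ln(538!) ~ 3382.8679 - 538 + 4.0629 + 0.0002 = 2848.9310
Convert to base 2: log2(538!) = 2848.9310 / ln 2 = 2848.9310 / 0.69314718 = 4110.1386
ceil(4110.1386) = 4111


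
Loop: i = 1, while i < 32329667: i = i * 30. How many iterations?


i multiplies by 30 each step:
i = 1 -> 30 -> 900 -> 27000 -> 810000 -> 24300000 -> 729000000 (stop)
Iterations = ceil(log_30(32329667)) = 6


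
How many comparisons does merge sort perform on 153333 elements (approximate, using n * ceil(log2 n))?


Recursion depth: ceil(log2(153333)) = 18
Each recursion level merges n = 153333 elements
Total = 153333 * 18 = 2759994


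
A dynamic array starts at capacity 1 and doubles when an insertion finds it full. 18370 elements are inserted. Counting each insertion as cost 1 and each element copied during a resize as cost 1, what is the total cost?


n = 18370
Insertion costs: 18370
Resizes copy 1, 2, 4, ... up to the largest power of 2 that is <= n-1 = 18369, i.e. 16384.
Copy costs = 1 + 2 + 4 + 8 + 16 + 32 + 64 + 128 + 256 + 512 + 1024 + 2048 + 4096 + 8192 + 16384 = 32767
Total = 18370 + 32767 = 51137


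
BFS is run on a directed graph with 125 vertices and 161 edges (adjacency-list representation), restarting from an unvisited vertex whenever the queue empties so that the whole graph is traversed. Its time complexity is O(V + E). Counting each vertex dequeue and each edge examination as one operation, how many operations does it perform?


A full BFS traversal dequeues each vertex exactly once and examines each directed edge exactly once.
V = 125 (vertex processing cost)
E = 161 (edge examination cost)
Total operations proportional to V + E = 125 + 161 = 286


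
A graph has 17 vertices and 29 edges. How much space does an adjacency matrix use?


Adjacency matrix: V x V grid of entries
Space = V^2 = 17^2 = 17 * 17 = 289


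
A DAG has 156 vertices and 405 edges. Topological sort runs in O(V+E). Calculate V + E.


V = 156 (vertex processing)
E = 405 (edge processing)
V + E = 156 + 405 = 561


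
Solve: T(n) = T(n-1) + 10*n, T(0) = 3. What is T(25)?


Expanding the recurrence:
T(25) = T(24) + 10*25
       = T(23) + 10*24 + 10*25
       ...
       = T(0) + 10*(1 + 2 + ... + 25)
       = 3 + 10 * 25*26/2
       = 3 + 10 * 325
       = 3 + 3250 = 3253


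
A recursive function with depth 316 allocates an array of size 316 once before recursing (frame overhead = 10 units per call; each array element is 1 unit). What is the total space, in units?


Array allocation: 316 units (allocated once)
Stack frames: 316 deep * 10 per frame = 3160 units
Total = 316 + 3160 = 3476


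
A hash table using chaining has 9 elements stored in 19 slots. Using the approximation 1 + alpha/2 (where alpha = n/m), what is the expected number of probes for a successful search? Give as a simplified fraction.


Load factor alpha = n/m = 9/19
Expected probes = 1 + alpha/2 = 1 + 9/(2*19)
= 1 + 9/38
= 38/38 + 9/38
= 47/38


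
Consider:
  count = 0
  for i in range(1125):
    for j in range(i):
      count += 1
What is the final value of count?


For each i, the inner loop runs i times:
  i=0: inner runs 0 times
  i=1: inner runs 1 time
  i=2: inner runs 2 times
  i=3: inner runs 3 times
  i=4: inner runs 4 times
  i=5: inner runs 5 times
  i=6: inner runs 6 times
  i=7: inner runs 7 times
  ...
Total = 0 + 1 + 2 + ... + 1124 = 1125*(1125-1)/2 = 632250


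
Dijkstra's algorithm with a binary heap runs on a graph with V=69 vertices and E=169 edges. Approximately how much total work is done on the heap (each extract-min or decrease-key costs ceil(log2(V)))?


Dijkstra with a binary heap: each vertex is extracted once, each edge may relax once.
Each heap operation costs O(log V).
V + E = 69 + 169 = 238
ceil(log2(69)) = 7 (since 2^6 = 64 < 69 <= 128 = 2^7)
Total heap work = (V+E) * ceil(log2(V)) = 238 * 7 = 1666


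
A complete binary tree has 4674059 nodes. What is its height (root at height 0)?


In a complete binary tree, level k holds nodes 2^k .. 2^(k+1)-1 (1-indexed).
Height = floor(log2(n)) = floor(log2(4674059)) = 22
Check: 2^22 = 4194304 <= 4674059 < 8388608 = 2^23


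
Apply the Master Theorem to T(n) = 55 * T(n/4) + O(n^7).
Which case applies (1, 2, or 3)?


The Master Theorem: T(n) = a*T(n/b) + O(n^c)
  a = 55, b = 4, c = 7
log_b(a) = log_4(55) ~ 2.891
Compare b^c with a: 4^7 = 16384 > 55, so c > log_b(a).
Since c > log_b(a), Case 3 applies.
T(n) = O(n^7)
Master Theorem case = 3


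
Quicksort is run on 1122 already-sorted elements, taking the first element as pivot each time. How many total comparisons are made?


Sum of comparisons per partition:
1121 + 1120 + ... + 1 + 0
= 1122 * (1122 - 1) / 2
= 1122 * 1121 / 2
= 628881


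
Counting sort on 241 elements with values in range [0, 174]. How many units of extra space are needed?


Output array size: 241 (to store sorted result)
Count array size: 175 (one slot per possible value, range 0 to 174)
Total extra space = 241 + 175 = 416


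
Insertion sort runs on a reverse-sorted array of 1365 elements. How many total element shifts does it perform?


Sum of shifts = 1 + 2 + 3 + ... + 1364
= 1365 * 1364 / 2
= 1861860 / 2
= 930930


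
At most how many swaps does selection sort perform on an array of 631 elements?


Each of the 630 passes places one element in its final position.
Pass 1: swap minimum into position 0
Pass 2: swap minimum of remaining into position 1
...
Pass 630: last two elements, one swap
Maximum swaps = 631 - 1 = 630


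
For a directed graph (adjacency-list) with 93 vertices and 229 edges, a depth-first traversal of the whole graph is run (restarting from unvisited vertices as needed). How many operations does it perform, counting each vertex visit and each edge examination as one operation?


A full DFS traversal visits each vertex once and examines each edge once.
V = 93
E = 229
Sum = 93 + 229 = 322


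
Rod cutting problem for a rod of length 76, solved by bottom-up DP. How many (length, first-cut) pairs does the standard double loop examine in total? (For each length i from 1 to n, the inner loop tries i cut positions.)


For each subproblem length i = 1..76, the inner loop considers i possible first cuts.
Total = 1 + 2 + ... + 76
= 76*(76+1)/2
= 76*77/2 = 2926


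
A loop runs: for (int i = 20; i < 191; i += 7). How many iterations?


Loop starts at i = 20, increments by 7, stops when i >= 191.
Number of iterations = ceil((191 - 20) / 7)
= ceil(171 / 7)
= 25


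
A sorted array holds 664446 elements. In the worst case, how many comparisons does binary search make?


Halving sequence: 664446 -> 332223 -> 166111 -> 83055 -> 41527 -> 20763 -> 10381 -> 5190 -> 2595 -> 1297 -> 648 -> 324 -> 162 -> 81 -> 40 -> 20 -> 10 -> 5 -> 2 -> 1
Number of halvings = 19
Max comparisons = 19 + 1 = 20


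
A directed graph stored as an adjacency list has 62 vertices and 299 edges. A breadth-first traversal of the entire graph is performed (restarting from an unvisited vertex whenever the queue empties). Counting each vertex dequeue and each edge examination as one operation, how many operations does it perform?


A full BFS traversal dequeues each vertex once and examines each edge once.
Vertex visits: 62
Edge visits: 299
V + E = 62 + 299 = 361


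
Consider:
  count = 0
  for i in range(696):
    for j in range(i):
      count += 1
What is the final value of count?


For each i, the inner loop runs i times:
  i=0: inner runs 0 times
  i=1: inner runs 1 time
  i=2: inner runs 2 times
  i=3: inner runs 3 times
  i=4: inner runs 4 times
  i=5: inner runs 5 times
  i=6: inner runs 6 times
  i=7: inner runs 7 times
  ...
Total = 0 + 1 + 2 + ... + 695 = 696*(696-1)/2 = 241860


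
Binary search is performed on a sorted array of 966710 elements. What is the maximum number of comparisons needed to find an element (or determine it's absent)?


Binary search halves the search space each comparison:
  Step 1: search space = 966710 -> 483355
  Step 2: search space = 483355 -> 241677
  Step 3: search space = 241677 -> 120838
  Step 4: search space = 120838 -> 60419
  Step 5: search space = 60419 -> 30209
  Step 6: search space = 30209 -> 15104
  Step 7: search space = 15104 -> 7552
  Step 8: search space = 7552 -> 3776
  Step 9: search space = 3776 -> 1888
  Step 10: search space = 1888 -> 944
  Step 11: search space = 944 -> 472
  Step 12: search space = 472 -> 236
  Step 13: search space = 236 -> 118
  Step 14: search space = 118 -> 59
  Step 15: search space = 59 -> 29
  Step 16: search space = 29 -> 14
  Step 17: search space = 14 -> 7
  Step 18: search space = 7 -> 3
  Step 19: search space = 3 -> 1
  Step 20: search space = 1 (final check)
Maximum comparisons = floor(log2(966710)) + 1 = 19 + 1 = 20


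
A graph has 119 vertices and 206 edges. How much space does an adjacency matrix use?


Adjacency matrix: V x V grid of entries
Space = V^2 = 119^2 = 119 * 119 = 14161


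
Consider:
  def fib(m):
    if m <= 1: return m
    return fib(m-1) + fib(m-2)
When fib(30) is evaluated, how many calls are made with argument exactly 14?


Let N(m) = number of times fib(m) is called while evaluating fib(30).
N(30) = 1 (the initial call).
N(29) = 1 (only fib(30) calls it).
For 1 <= m <= 28: fib(m) is called by fib(m+1) and fib(m+2), so
  N(m) = N(m+1) + N(m+2).
fib(0) is called only by fib(2), so N(0) = N(2).
Walk down from m=30:
  N(30)=1, N(29)=1, N(28)=2, N(27)=3, N(26)=5, N(25)=8, N(24)=13, N(23)=21, N(22)=34, N(21)=55, N(20)=89, N(19)=144, N(18)=233, N(17)=377, N(16)=610, N(15)=987, N(14)=1597
N(14) = 1597


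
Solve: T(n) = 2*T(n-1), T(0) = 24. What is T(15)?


Unrolling:
T(15) = 2*T(14) = 2^2*T(13) = ... = 2^15*T(0)
= 2^15 * 24
= 32768 * 24 = 786432


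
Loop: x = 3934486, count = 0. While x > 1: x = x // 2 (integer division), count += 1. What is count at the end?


The variable x halves each step:
x = 3934486 -> 1967243 -> 983621 -> 491810 -> 245905 -> 122952 -> 61476 -> 30738 -> 15369 -> 7684 -> 3842 -> 1921 -> 960 -> 480 -> 240 -> 120 -> 60 -> 30 -> 15 -> 7 -> 3 -> 1
Number of halvings = floor(log2(3934486)) = 21


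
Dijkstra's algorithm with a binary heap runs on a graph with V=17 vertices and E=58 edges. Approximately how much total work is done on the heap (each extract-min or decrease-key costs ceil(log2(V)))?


Dijkstra with a binary heap: each vertex is extracted once, each edge may relax once.
Each heap operation costs O(log V).
V + E = 17 + 58 = 75
ceil(log2(17)) = 5 (since 2^4 = 16 < 17 <= 32 = 2^5)
Total heap work = (V+E) * ceil(log2(V)) = 75 * 5 = 375


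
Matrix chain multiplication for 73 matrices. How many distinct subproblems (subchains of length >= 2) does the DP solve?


Subproblems are indexed by (i, j) where i < j.
Number of such pairs = n*(n-1)/2
= 73 * 72 / 2
= 2628


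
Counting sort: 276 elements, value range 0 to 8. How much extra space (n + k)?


n = 276 (output array)
k = 9 (count array for 9 distinct values)
Extra space = 276 + 9 = 285


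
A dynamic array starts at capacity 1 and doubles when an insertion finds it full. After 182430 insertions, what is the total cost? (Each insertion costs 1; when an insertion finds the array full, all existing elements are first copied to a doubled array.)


Insertion cost: 182430 (one per element)
Resizes occur just before inserting elements 2, 3, 5, 9, ...
Elements copied at each resize: 1 + 2 + 4 + 8 + 16 + 32 + 64 + 128 + 256 + 512 + 1024 + 2048 + 4096 + 8192 + 16384 + 32768 + 65536 + 131072
Sum of copies = 262143 (geometric series: 2^k - 1)
Total = 182430 + 262143 = 444573


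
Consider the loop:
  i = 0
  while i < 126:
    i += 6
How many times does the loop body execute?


Starting at i = 0, each iteration adds 6.
Iterations until i >= 126:
  Iteration 1: i = 0 -> i = 6
  Iteration 2: i = 6 -> i = 12
  Iteration 3: i = 12 -> i = 18
  Iteration 4: i = 18 -> i = 24
  Iteration 5: i = 24 -> i = 30
  Iteration 6: i = 30 -> i = 36
  Iteration 7: i = 36 -> i = 42
  Iteration 8: i = 42 -> i = 48
  ... continuing ...
Total iterations = ceil(126/6) = 21


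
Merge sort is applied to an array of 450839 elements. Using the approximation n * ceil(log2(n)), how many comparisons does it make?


Merge sort divides the array into halves recursively.
Number of levels = ceil(log2(450839)) = 19
At each level, approximately n = 450839 comparisons are needed for merging.
Total comparisons ~ n * ceil(log2(n)) = 450839 * 19 = 8565941


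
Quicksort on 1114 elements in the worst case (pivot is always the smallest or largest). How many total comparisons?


In the worst case, each partition step picks the worst pivot:
  Partition 1: 1113 comparisons (n-1 elements to compare)
  Partition 2: 1112 comparisons
  Partition 3: 1111 comparisons
  Partition 4: 1110 comparisons
  Partition 5: 1109 comparisons
  ...
  Last partition: 0 comparisons
Total = (n-1) + (n-2) + ... + 1 + 0 = n*(n-1)/2
= 1114*1113/2 = 619941


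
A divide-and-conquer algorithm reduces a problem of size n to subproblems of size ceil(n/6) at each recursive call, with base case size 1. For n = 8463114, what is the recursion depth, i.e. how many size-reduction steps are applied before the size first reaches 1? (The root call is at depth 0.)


Each step divides the size by 6 (rounding up); after k steps the size is ceil(n/6^k), which equals 1 exactly when 6^k >= n.
So the depth is the smallest k with 6^k >= 8463114, i.e. ceil(log_6(8463114)).
6^8 = 1679616 < 8463114 <= 10077696 = 6^9
Recursion depth = 9


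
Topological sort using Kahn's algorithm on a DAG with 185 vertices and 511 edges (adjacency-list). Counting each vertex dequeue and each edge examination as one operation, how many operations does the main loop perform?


Kahn's algorithm:
  1. Compute in-degrees: O(V + E)
  2. Process queue: each vertex dequeued once (O(V))
     each edge examined once (O(E))
Total = V + E = 185 + 511 = 696


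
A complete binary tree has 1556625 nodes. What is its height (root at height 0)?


In a complete binary tree, level k holds nodes 2^k .. 2^(k+1)-1 (1-indexed).
Height = floor(log2(n)) = floor(log2(1556625)) = 20
Check: 2^20 = 1048576 <= 1556625 < 2097152 = 2^21


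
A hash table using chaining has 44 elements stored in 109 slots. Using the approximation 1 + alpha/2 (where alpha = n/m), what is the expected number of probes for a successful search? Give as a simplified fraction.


Load factor alpha = n/m = 44/109
Expected probes = 1 + alpha/2 = 1 + 44/(2*109)
= 1 + 44/218
= 218/218 + 44/218
= 262/218
Simplify: 131/109


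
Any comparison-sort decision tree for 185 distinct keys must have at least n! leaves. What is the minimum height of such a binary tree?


A binary decision tree of height h has at most 2^h leaves and needs at least n! of them, so h >= ceil(log2(n!)).
185! is far too large to multiply out, so use Stirling's series:
  ln(n!) ~ n ln n - n + (1/2) ln(2 pi n) + 1/(12n)  (error below 1/(360 n^3), negligible here)
  ln(185) = 5.2203558
  n ln n = 185 * 5.2203558 = 965.7658
  (1/2) ln(2 pi * 185) = (1/2) ln(1162.3893) = 3.5291
  1/(12*185) = 0.0005
  ln(185!) ~ 965.7658 - 185 + 3.5291 + 0.0005 = 784.2954
Convert to base 2: log2(185!) = 784.2954 / ln 2 = 784.2954 / 0.69314718 = 1131.4991
ceil(1131.4991) = 1132


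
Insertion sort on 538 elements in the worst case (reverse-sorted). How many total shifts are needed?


In the worst case (reverse-sorted), each element shifts past all previous:
  Element 1: 1 shifts
  Element 2: 2 shifts
  Element 3: 3 shifts
  Element 4: 4 shifts
  Element 5: 5 shifts
  ...
  Element 537: 537 shifts
Total = 1 + 2 + ... + 537
= 538*(538-1)/2 = 144453


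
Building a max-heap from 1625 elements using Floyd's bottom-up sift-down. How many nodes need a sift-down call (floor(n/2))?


In a heap of 1625 elements (0-indexed array):
  Last element index: 1624
  Parent of last element: floor((1624 - 1) / 2) = 811
  Internal nodes: indices 0 to 811
  Count = floor(1625/2) = 812


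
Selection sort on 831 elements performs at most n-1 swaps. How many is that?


Each of the 830 passes places one element in its final position.
Pass 1: swap minimum into position 0
Pass 2: swap minimum of remaining into position 1
...
Pass 830: last two elements, one swap
Maximum swaps = 831 - 1 = 830


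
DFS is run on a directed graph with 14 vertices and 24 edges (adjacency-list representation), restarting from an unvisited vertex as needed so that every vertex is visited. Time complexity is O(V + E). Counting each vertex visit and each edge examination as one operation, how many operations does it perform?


A full DFS traversal processes each vertex exactly once (push/pop on stack).
Each directed edge is examined once.
V = 14, E = 24
V + E = 38


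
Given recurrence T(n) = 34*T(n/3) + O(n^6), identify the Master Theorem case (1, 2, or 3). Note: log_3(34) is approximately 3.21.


Master Theorem parameters: a=34, b=3, c=6
log_b(a) = 3.21
Compare b^c with a: 3^6 = 729 > 34, so c > log_b(a).
Comparing c=6 vs log_b(a)=3.21:
6 > 3.21 => Case 3
Result: T(n) = O(n^6)
Master Theorem case = 3


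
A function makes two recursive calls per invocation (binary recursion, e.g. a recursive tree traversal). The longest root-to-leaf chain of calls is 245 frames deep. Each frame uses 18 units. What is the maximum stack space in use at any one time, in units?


Binary recursion: the two calls run one after the other, so only one root-to-leaf chain of frames is on the stack at a time.
Maximum depth (longest chain) = 245 frames
Each frame = 18 units
Max stack space = 245 * 18 = 4410


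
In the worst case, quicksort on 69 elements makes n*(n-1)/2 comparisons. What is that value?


Sum of comparisons per partition:
68 + 67 + ... + 1 + 0
= 69 * (69 - 1) / 2
= 69 * 68 / 2
= 2346


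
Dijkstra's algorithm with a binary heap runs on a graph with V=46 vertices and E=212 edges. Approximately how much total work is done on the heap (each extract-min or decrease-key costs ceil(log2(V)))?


Dijkstra with a binary heap: each vertex is extracted once, each edge may relax once.
Each heap operation costs O(log V).
V + E = 46 + 212 = 258
ceil(log2(46)) = 6 (since 2^5 = 32 < 46 <= 64 = 2^6)
Total heap work = (V+E) * ceil(log2(V)) = 258 * 6 = 1548


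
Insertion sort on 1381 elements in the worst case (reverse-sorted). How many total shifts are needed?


In the worst case (reverse-sorted), each element shifts past all previous:
  Element 1: 1 shifts
  Element 2: 2 shifts
  Element 3: 3 shifts
  Element 4: 4 shifts
  Element 5: 5 shifts
  ...
  Element 1380: 1380 shifts
Total = 1 + 2 + ... + 1380
= 1381*(1381-1)/2 = 952890


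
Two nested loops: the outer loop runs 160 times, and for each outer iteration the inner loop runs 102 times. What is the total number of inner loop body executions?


Outer loop: 160 iterations
Inner loop: 102 iterations per outer iteration
Total = 160 * 102 = 16320


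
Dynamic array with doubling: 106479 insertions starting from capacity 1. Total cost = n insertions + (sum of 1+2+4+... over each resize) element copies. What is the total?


n = 106479
Insertion costs: 106479
Resizes copy 1, 2, 4, ... up to the largest power of 2 that is <= n-1 = 106478, i.e. 65536.
Copy costs = 1 + 2 + 4 + 8 + 16 + 32 + 64 + 128 + 256 + 512 + 1024 + 2048 + 4096 + 8192 + 16384 + 32768 + 65536 = 131071
Total = 106479 + 131071 = 237550


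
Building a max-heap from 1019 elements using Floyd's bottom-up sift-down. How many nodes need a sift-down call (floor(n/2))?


In a heap of 1019 elements (0-indexed array):
  Last element index: 1018
  Parent of last element: floor((1018 - 1) / 2) = 508
  Internal nodes: indices 0 to 508
  Count = floor(1019/2) = 509


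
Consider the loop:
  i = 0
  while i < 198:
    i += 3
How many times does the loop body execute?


Starting at i = 0, each iteration adds 3.
Iterations until i >= 198:
  Iteration 1: i = 0 -> i = 3
  Iteration 2: i = 3 -> i = 6
  Iteration 3: i = 6 -> i = 9
  Iteration 4: i = 9 -> i = 12
  Iteration 5: i = 12 -> i = 15
  Iteration 6: i = 15 -> i = 18
  Iteration 7: i = 18 -> i = 21
  Iteration 8: i = 21 -> i = 24
  ... continuing ...
Total iterations = ceil(198/3) = 66


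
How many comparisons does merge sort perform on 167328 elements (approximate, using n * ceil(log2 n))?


Recursion depth: ceil(log2(167328)) = 18
Each recursion level merges n = 167328 elements
Total = 167328 * 18 = 3011904


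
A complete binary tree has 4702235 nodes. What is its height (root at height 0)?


In a complete binary tree, level k holds nodes 2^k .. 2^(k+1)-1 (1-indexed).
Height = floor(log2(n)) = floor(log2(4702235)) = 22
Check: 2^22 = 4194304 <= 4702235 < 8388608 = 2^23


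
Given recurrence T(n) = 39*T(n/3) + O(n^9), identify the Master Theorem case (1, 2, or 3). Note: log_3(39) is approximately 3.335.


Master Theorem parameters: a=39, b=3, c=9
log_b(a) = 3.335
Compare b^c with a: 3^9 = 19683 > 39, so c > log_b(a).
Comparing c=9 vs log_b(a)=3.335:
9 > 3.335 => Case 3
Result: T(n) = O(n^9)
Master Theorem case = 3


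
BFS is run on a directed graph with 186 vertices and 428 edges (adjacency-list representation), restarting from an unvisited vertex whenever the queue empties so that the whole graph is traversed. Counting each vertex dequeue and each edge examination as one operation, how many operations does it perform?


A full BFS traversal dequeues each vertex exactly once and examines each directed edge exactly once.
V = 186 (vertex processing cost)
E = 428 (edge examination cost)
Total operations proportional to V + E = 186 + 428 = 614


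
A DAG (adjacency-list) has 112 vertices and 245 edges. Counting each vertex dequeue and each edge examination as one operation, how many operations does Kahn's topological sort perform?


V = 112 (vertex processing)
E = 245 (edge processing)
V + E = 112 + 245 = 357


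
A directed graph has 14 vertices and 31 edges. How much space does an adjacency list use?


Adjacency list: one list head per vertex + one entry per edge
Vertex heads: 14
Edge entries: 31
Total = 14 + 31 = 45


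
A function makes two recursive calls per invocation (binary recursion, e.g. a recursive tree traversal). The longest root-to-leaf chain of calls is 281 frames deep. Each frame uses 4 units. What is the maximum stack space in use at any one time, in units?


Binary recursion: the two calls run one after the other, so only one root-to-leaf chain of frames is on the stack at a time.
Maximum depth (longest chain) = 281 frames
Each frame = 4 units
Max stack space = 281 * 4 = 1124


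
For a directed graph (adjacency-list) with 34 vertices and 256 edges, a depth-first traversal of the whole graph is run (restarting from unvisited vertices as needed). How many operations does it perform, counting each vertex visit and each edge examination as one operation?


A full DFS traversal visits each vertex once and examines each edge once.
V = 34
E = 256
Sum = 34 + 256 = 290


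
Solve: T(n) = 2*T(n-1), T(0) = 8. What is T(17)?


Unrolling:
T(17) = 2*T(16) = 2^2*T(15) = ... = 2^17*T(0)
= 2^17 * 8
= 131072 * 8 = 1048576


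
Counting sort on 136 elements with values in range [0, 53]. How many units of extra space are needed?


Output array size: 136 (to store sorted result)
Count array size: 54 (one slot per possible value, range 0 to 53)
Total extra space = 136 + 54 = 190


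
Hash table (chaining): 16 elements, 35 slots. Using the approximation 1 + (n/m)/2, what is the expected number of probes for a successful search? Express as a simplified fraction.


Computing expected probes:
alpha = 16/35
= 1 + alpha/2
= 1 + 16/(2*35)
= (2*35 + 16) / (2*35)
= 86/70 = 43/35


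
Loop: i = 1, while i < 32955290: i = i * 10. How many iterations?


i multiplies by 10 each step:
i = 1 -> 10 -> 100 -> 1000 -> 10000 -> 100000 -> 1000000 -> 10000000 -> 100000000 (stop)
Iterations = ceil(log_10(32955290)) = 8


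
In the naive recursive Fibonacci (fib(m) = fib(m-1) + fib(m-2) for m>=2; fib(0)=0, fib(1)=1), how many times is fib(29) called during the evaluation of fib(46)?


Let N(m) = number of times fib(m) is called while evaluating fib(46).
N(46) = 1 (the initial call).
N(45) = 1 (only fib(46) calls it).
For 1 <= m <= 44: fib(m) is called by fib(m+1) and fib(m+2), so
  N(m) = N(m+1) + N(m+2).
fib(0) is called only by fib(2), so N(0) = N(2).
Walk down from m=46:
  N(46)=1, N(45)=1, N(44)=2, N(43)=3, N(42)=5, N(41)=8, N(40)=13, N(39)=21, N(38)=34, N(37)=55, N(36)=89, N(35)=144, N(34)=233, N(33)=377, N(32)=610, N(31)=987, N(30)=1597, N(29)=2584
N(29) = 2584


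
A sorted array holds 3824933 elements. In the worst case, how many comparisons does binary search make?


Halving sequence: 3824933 -> 1912466 -> 956233 -> 478116 -> 239058 -> 119529 -> 59764 -> 29882 -> 14941 -> 7470 -> 3735 -> 1867 -> 933 -> 466 -> 233 -> 116 -> 58 -> 29 -> 14 -> 7 -> 3 -> 1
Number of halvings = 21
Max comparisons = 21 + 1 = 22


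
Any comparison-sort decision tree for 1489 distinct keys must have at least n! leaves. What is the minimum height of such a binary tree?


A binary decision tree of height h has at most 2^h leaves and needs at least n! of them, so h >= ceil(log2(n!)).
1489! is far too large to multiply out, so use Stirling's series:
  ln(n!) ~ n ln n - n + (1/2) ln(2 pi n) + 1/(12n)  (error below 1/(360 n^3), negligible here)
  ln(1489) = 7.3058600
  n ln n = 1489 * 7.3058600 = 10878.4255
  (1/2) ln(2 pi * 1489) = (1/2) ln(9355.6629) = 4.5719
  1/(12*1489) = 0.0001
  ln(1489!) ~ 10878.4255 - 1489 + 4.5719 + 0.0001 = 9393.9975
Convert to base 2: log2(1489!) = 9393.9975 / ln 2 = 9393.9975 / 0.69314718 = 13552.6736
ceil(13552.6736) = 13553


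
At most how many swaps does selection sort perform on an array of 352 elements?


Each of the 351 passes places one element in its final position.
Pass 1: swap minimum into position 0
Pass 2: swap minimum of remaining into position 1
...
Pass 351: last two elements, one swap
Maximum swaps = 352 - 1 = 351


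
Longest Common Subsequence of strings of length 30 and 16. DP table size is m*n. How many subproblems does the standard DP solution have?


DP table indexed by positions in both strings.
First string: 30 positions
Second string: 16 positions
Total = 30 * 16 = 480


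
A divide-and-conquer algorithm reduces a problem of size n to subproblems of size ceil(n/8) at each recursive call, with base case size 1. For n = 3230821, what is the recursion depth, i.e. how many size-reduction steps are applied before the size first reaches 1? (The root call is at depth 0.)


Each step divides the size by 8 (rounding up); after k steps the size is ceil(n/8^k), which equals 1 exactly when 8^k >= n.
So the depth is the smallest k with 8^k >= 3230821, i.e. ceil(log_8(3230821)).
8^7 = 2097152 < 3230821 <= 16777216 = 8^8
Recursion depth = 8


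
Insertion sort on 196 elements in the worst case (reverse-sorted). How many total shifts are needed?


In the worst case (reverse-sorted), each element shifts past all previous:
  Element 1: 1 shifts
  Element 2: 2 shifts
  Element 3: 3 shifts
  Element 4: 4 shifts
  Element 5: 5 shifts
  ...
  Element 195: 195 shifts
Total = 1 + 2 + ... + 195
= 196*(196-1)/2 = 19110


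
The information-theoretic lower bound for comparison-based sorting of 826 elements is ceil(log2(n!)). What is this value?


A binary decision tree of height h has at most 2^h leaves and needs at least n! of them, so h >= ceil(log2(n!)).
826! is far too large to multiply out, so use Stirling's series:
  ln(n!) ~ n ln n - n + (1/2) ln(2 pi n) + 1/(12n)  (error below 1/(360 n^3), negligible here)
  ln(826) = 6.7165948
  n ln n = 826 * 6.7165948 = 5547.9073
  (1/2) ln(2 pi * 826) = (1/2) ln(5189.9111) = 4.2772
  1/(12*826) = 0.0001
  ln(826!) ~ 5547.9073 - 826 + 4.2772 + 0.0001 = 4726.1846
Convert to base 2: log2(826!) = 4726.1846 / ln 2 = 4726.1846 / 0.69314718 = 6818.4431
ceil(6818.4431) = 6819


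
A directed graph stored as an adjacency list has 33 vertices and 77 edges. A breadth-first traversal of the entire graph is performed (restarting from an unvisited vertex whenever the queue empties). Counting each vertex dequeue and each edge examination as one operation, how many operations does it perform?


A full BFS traversal dequeues each vertex once and examines each edge once.
Vertex visits: 33
Edge visits: 77
V + E = 33 + 77 = 110


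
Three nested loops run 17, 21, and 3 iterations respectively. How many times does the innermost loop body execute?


Loop 1 (outermost): 17 iterations
Loop 2 (middle): 21 iterations per outer
Loop 3 (innermost): 3 iterations per middle
Total = 17 * 21 * 3 = 1071


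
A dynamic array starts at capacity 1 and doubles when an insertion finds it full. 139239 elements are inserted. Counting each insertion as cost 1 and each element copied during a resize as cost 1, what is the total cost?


n = 139239
Insertion costs: 139239
Resizes copy 1, 2, 4, ... up to the largest power of 2 that is <= n-1 = 139238, i.e. 131072.
Copy costs = 1 + 2 + 4 + 8 + 16 + 32 + 64 + 128 + 256 + 512 + 1024 + 2048 + 4096 + 8192 + 16384 + 32768 + 65536 + 131072 = 262143
Total = 139239 + 262143 = 401382


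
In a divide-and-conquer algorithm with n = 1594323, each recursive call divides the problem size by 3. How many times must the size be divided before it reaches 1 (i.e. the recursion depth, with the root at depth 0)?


Number of divisions = log_3(1594323)
Sizes: 1594323 -> 531441 -> 177147 -> 59049 -> 19683 -> 6561 -> 2187 -> 729 -> 243 -> 81 -> 27 -> 9 -> 3 -> 1 (13 divisions)
Recursion depth = 13


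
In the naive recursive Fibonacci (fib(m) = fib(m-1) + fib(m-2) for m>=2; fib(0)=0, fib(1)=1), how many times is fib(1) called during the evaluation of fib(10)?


Let N(m) = number of times fib(m) is called while evaluating fib(10).
N(10) = 1 (the initial call).
N(9) = 1 (only fib(10) calls it).
For 1 <= m <= 8: fib(m) is called by fib(m+1) and fib(m+2), so
  N(m) = N(m+1) + N(m+2).
fib(0) is called only by fib(2), so N(0) = N(2).
Walk down from m=10:
  N(10)=1, N(9)=1, N(8)=2, N(7)=3, N(6)=5, N(5)=8, N(4)=13, N(3)=21, N(2)=34, N(1)=55
N(1) = 55


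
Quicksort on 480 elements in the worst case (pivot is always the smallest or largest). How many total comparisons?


In the worst case, each partition step picks the worst pivot:
  Partition 1: 479 comparisons (n-1 elements to compare)
  Partition 2: 478 comparisons
  Partition 3: 477 comparisons
  Partition 4: 476 comparisons
  Partition 5: 475 comparisons
  ...
  Last partition: 0 comparisons
Total = (n-1) + (n-2) + ... + 1 + 0 = n*(n-1)/2
= 480*479/2 = 114960


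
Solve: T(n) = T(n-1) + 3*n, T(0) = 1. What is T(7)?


Expanding the recurrence:
T(7) = T(6) + 3*7
       = T(5) + 3*6 + 3*7
       ...
       = T(0) + 3*(1 + 2 + ... + 7)
       = 1 + 3 * 7*8/2
       = 1 + 3 * 28
       = 1 + 84 = 85


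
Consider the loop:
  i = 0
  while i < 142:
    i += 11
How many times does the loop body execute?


Starting at i = 0, each iteration adds 11.
Iterations until i >= 142:
  Iteration 1: i = 0 -> i = 11
  Iteration 2: i = 11 -> i = 22
  Iteration 3: i = 22 -> i = 33
  Iteration 4: i = 33 -> i = 44
  Iteration 5: i = 44 -> i = 55
  Iteration 6: i = 55 -> i = 66
  Iteration 7: i = 66 -> i = 77
  Iteration 8: i = 77 -> i = 88
  ... continuing ...
Total iterations = ceil(142/11) = 13


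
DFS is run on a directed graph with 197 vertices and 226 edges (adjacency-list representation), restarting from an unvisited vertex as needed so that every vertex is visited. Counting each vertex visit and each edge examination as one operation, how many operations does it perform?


A full DFS traversal processes each vertex exactly once (push/pop on stack).
Each directed edge is examined once.
V = 197, E = 226
V + E = 423


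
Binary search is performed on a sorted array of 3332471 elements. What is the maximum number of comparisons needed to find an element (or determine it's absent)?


Binary search halves the search space each comparison:
  Step 1: search space = 3332471 -> 1666235
  Step 2: search space = 1666235 -> 833117
  Step 3: search space = 833117 -> 416558
  Step 4: search space = 416558 -> 208279
  Step 5: search space = 208279 -> 104139
  Step 6: search space = 104139 -> 52069
  Step 7: search space = 52069 -> 26034
  Step 8: search space = 26034 -> 13017
  Step 9: search space = 13017 -> 6508
  Step 10: search space = 6508 -> 3254
  Step 11: search space = 3254 -> 1627
  Step 12: search space = 1627 -> 813
  Step 13: search space = 813 -> 406
  Step 14: search space = 406 -> 203
  Step 15: search space = 203 -> 101
  Step 16: search space = 101 -> 50
  Step 17: search space = 50 -> 25
  Step 18: search space = 25 -> 12
  Step 19: search space = 12 -> 6
  Step 20: search space = 6 -> 3
  Step 21: search space = 3 -> 1
  Step 22: search space = 1 (final check)
Maximum comparisons = floor(log2(3332471)) + 1 = 21 + 1 = 22


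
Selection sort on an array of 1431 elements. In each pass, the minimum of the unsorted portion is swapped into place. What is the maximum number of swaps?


Selection sort performs one swap per pass:
  Pass 1: find min in positions 0 to 1430, swap with position 0
  Pass 2: find min in positions 1 to 1430, swap with position 1
  Pass 3: find min in positions 2 to 1430, swap with position 2
  Pass 4: find min in positions 3 to 1430, swap with position 3
  Pass 5: find min in positions 4 to 1430, swap with position 4
  ... (1425 more passes)
Total passes (and swaps) = n - 1 = 1431 - 1 = 1430


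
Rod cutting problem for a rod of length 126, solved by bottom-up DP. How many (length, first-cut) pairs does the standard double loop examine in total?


For each subproblem length i = 1..126, the inner loop considers i possible first cuts.
Total = 1 + 2 + ... + 126
= 126*(126+1)/2
= 126*127/2 = 8001


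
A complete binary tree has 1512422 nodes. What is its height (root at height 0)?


In a complete binary tree, level k holds nodes 2^k .. 2^(k+1)-1 (1-indexed).
Height = floor(log2(n)) = floor(log2(1512422)) = 20
Check: 2^20 = 1048576 <= 1512422 < 2097152 = 2^21


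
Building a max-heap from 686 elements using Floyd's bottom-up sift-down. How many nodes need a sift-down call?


In a heap of 686 elements (0-indexed array):
  Last element index: 685
  Parent of last element: floor((685 - 1) / 2) = 342
  Internal nodes: indices 0 to 342
  Count = floor(686/2) = 343


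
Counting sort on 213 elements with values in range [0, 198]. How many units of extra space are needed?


Output array size: 213 (to store sorted result)
Count array size: 199 (one slot per possible value, range 0 to 198)
Total extra space = 213 + 199 = 412


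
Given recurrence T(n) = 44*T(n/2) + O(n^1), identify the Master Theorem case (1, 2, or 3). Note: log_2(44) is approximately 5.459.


Master Theorem parameters: a=44, b=2, c=1
log_b(a) = 5.459
Compare b^c with a: 2^1 = 2 < 44, so c < log_b(a).
Comparing c=1 vs log_b(a)=5.459:
1 < 5.459 => Case 1
Result: T(n) = O(n^(log_2 44)) ~ O(n^5.459)
Master Theorem case = 1


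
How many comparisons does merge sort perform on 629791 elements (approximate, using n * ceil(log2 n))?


Recursion depth: ceil(log2(629791)) = 20
Each recursion level merges n = 629791 elements
Total = 629791 * 20 = 12595820


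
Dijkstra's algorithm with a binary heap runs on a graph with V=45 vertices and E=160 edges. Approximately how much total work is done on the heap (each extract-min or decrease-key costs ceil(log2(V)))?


Dijkstra with a binary heap: each vertex is extracted once, each edge may relax once.
Each heap operation costs O(log V).
V + E = 45 + 160 = 205
ceil(log2(45)) = 6 (since 2^5 = 32 < 45 <= 64 = 2^6)
Total heap work = (V+E) * ceil(log2(V)) = 205 * 6 = 1230


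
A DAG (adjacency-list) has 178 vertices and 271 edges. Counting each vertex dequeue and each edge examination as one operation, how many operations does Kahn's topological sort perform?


V = 178 (vertex processing)
E = 271 (edge processing)
V + E = 178 + 271 = 449


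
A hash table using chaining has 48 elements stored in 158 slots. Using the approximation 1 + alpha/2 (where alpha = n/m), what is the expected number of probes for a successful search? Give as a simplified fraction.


Load factor alpha = n/m = 48/158
Expected probes = 1 + alpha/2 = 1 + 48/(2*158)
= 1 + 48/316
= 316/316 + 48/316
= 364/316
Simplify: 91/79


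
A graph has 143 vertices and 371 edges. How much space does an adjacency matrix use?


Adjacency matrix: V x V grid of entries
Space = V^2 = 143^2 = 143 * 143 = 20449


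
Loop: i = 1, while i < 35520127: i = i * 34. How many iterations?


i multiplies by 34 each step:
i = 1 -> 34 -> 1156 -> 39304 -> 1336336 -> 45435424 (stop)
Iterations = ceil(log_34(35520127)) = 5


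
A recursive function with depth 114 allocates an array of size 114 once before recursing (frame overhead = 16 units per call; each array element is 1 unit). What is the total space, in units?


Array allocation: 114 units (allocated once)
Stack frames: 114 deep * 16 per frame = 1824 units
Total = 114 + 1824 = 1938


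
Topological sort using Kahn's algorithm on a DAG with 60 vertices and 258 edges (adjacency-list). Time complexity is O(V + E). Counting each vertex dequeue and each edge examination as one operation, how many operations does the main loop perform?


Kahn's algorithm:
  1. Compute in-degrees: O(V + E)
  2. Process queue: each vertex dequeued once (O(V))
     each edge examined once (O(E))
Total = V + E = 60 + 258 = 318


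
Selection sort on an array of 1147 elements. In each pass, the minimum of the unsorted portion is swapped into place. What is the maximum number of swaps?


Selection sort performs one swap per pass:
  Pass 1: find min in positions 0 to 1146, swap with position 0
  Pass 2: find min in positions 1 to 1146, swap with position 1
  Pass 3: find min in positions 2 to 1146, swap with position 2
  Pass 4: find min in positions 3 to 1146, swap with position 3
  Pass 5: find min in positions 4 to 1146, swap with position 4
  ... (1141 more passes)
Total passes (and swaps) = n - 1 = 1147 - 1 = 1146


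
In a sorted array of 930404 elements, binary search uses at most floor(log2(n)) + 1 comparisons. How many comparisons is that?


Halving sequence: 930404 -> 465202 -> 232601 -> 116300 -> 58150 -> 29075 -> 14537 -> 7268 -> 3634 -> 1817 -> 908 -> 454 -> 227 -> 113 -> 56 -> 28 -> 14 -> 7 -> 3 -> 1
Number of halvings = 19
Max comparisons = 19 + 1 = 20


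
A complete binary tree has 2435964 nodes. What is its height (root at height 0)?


In a complete binary tree, level k holds nodes 2^k .. 2^(k+1)-1 (1-indexed).
Height = floor(log2(n)) = floor(log2(2435964)) = 21
Check: 2^21 = 2097152 <= 2435964 < 4194304 = 2^22


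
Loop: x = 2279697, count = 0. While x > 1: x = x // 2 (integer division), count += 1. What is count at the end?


The variable x halves each step:
x = 2279697 -> 1139848 -> 569924 -> 284962 -> 142481 -> 71240 -> 35620 -> 17810 -> 8905 -> 4452 -> 2226 -> 1113 -> 556 -> 278 -> 139 -> 69 -> 34 -> 17 -> 8 -> 4 -> 2 -> 1
Number of halvings = floor(log2(2279697)) = 21


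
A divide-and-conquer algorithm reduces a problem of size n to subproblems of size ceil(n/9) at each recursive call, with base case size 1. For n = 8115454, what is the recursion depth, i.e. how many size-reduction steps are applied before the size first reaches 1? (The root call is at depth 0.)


Each step divides the size by 9 (rounding up); after k steps the size is ceil(n/9^k), which equals 1 exactly when 9^k >= n.
So the depth is the smallest k with 9^k >= 8115454, i.e. ceil(log_9(8115454)).
9^7 = 4782969 < 8115454 <= 43046721 = 9^8
Recursion depth = 8
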